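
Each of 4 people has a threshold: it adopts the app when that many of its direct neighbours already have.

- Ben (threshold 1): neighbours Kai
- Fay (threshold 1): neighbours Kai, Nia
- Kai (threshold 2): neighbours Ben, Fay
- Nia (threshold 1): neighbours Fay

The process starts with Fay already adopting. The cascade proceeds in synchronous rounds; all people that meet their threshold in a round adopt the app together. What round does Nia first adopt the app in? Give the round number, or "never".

2

Round 1 — Fay adopts the app (initial).
Round 2 — checking thresholds:
  Kai: 1 of 2 neighbours < 2, not yet.
  Nia: 1 of 1 neighbours ≥ 1, adopts the app.
Round 3 — no new adoptions; cascade stops.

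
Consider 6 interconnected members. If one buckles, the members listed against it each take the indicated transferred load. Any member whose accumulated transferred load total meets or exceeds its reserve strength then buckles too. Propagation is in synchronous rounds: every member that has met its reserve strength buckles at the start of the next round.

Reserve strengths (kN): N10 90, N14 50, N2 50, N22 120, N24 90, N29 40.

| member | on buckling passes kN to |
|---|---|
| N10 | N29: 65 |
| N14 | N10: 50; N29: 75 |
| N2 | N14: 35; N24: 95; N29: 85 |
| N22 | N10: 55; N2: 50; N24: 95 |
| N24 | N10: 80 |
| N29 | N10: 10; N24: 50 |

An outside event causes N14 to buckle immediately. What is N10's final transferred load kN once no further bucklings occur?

Round 1 — N14 buckles (initial).
  N10: +50 → 50 < 90
  N29: +75 → 75 ≥ 40
Round 2 — N29 buckles.
  N10: +10 → 60 < 90
  N24: +50 → 50 < 90
No further bucklings.

60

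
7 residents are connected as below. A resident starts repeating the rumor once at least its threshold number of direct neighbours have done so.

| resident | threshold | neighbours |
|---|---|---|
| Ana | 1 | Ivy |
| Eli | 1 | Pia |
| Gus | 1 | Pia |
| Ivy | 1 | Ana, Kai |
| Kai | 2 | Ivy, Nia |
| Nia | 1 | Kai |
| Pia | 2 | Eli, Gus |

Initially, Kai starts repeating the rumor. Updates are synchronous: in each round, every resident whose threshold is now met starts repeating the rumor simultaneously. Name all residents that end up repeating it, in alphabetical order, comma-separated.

Round 1 — Kai starts repeating the rumor (initial).
Round 2 — checking thresholds:
  Ivy: 1 of 2 neighbours ≥ 1, starts repeating the rumor.
  Nia: 1 of 1 neighbours ≥ 1, starts repeating the rumor.
Round 3 — checking thresholds:
  Ana: 1 of 1 neighbours ≥ 1, starts repeating the rumor.
Round 4 — no new spreads; cascade stops.

Ana, Ivy, Kai, Nia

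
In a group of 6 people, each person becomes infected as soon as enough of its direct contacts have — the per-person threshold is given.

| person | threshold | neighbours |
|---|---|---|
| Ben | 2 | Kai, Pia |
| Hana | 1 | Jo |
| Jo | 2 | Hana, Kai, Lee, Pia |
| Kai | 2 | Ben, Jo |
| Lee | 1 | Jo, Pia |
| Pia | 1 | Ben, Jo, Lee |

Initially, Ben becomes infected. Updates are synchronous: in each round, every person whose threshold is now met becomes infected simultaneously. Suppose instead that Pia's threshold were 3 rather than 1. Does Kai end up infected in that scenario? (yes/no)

no

With Pia's threshold at 3:
Round 1 — Ben becomes infected (initial).
Round 2 — no new infections; cascade stops.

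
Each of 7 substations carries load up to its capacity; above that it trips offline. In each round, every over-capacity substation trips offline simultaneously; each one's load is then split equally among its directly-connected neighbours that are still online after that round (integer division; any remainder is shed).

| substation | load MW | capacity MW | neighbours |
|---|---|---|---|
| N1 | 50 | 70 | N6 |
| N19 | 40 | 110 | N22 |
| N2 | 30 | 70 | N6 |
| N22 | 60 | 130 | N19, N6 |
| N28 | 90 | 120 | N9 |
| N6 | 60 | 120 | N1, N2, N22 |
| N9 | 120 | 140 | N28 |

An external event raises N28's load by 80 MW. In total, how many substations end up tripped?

Round 1 — N28 at 170 > 120. N28 trips offline.
  N28 sheds 170 MW to N9: 170 each.
    N9: 120+170 = 290 > 140
Round 2 — N9 trips offline.
  N9 sheds 290 MW: no online neighbours, lost.
No further trips.

2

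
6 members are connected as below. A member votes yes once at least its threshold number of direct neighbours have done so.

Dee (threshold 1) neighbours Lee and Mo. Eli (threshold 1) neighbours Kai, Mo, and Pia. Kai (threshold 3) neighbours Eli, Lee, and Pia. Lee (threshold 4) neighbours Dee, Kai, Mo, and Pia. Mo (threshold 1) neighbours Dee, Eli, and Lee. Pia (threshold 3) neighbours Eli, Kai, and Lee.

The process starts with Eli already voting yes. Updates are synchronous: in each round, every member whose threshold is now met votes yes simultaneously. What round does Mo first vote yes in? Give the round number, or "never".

Round 1 — Eli votes yes (initial).
Round 2 — checking thresholds:
  Kai: 1 of 3 neighbours < 3, not yet.
  Mo: 1 of 3 neighbours ≥ 1, votes yes.
  Pia: 1 of 3 neighbours < 3, not yet.
Round 3 — checking thresholds:
  Dee: 1 of 2 neighbours ≥ 1, votes yes.
  Kai: 1 of 3 neighbours < 3, not yet.
  Lee: 1 of 4 neighbours < 4, not yet.
  Pia: 1 of 3 neighbours < 3, not yet.
Round 4 — no new yes votes; cascade stops.

2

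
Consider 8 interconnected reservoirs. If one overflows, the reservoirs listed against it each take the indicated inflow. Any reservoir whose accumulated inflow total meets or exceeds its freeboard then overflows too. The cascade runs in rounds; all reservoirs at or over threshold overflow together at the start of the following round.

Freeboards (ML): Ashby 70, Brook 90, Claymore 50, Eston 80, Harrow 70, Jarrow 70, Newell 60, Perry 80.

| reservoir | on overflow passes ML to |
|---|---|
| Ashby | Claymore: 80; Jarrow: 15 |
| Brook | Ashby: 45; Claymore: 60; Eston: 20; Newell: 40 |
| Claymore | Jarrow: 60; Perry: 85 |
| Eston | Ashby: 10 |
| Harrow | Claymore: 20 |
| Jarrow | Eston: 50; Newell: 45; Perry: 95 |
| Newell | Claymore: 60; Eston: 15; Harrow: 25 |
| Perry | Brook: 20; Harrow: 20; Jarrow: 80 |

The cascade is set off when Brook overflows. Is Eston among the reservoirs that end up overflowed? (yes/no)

yes

Round 1 — Brook overflows (initial).
  Ashby: +45 → 45 < 70
  Claymore: +60 → 60 ≥ 50
  Eston: +20 → 20 < 80
  Newell: +40 → 40 < 60
Round 2 — Claymore overflows.
  Jarrow: +60 → 60 < 70
  Perry: +85 → 85 ≥ 80
Round 3 — Perry overflows.
  Harrow: +20 → 20 < 70
  Jarrow: +80 → 140 ≥ 70
Round 4 — Jarrow overflows.
  Eston: +50 → 70 < 80
  Newell: +45 → 85 ≥ 60
Round 5 — Newell overflows.
  Eston: +15 → 85 ≥ 80
  Harrow: +25 → 45 < 70
Round 6 — Eston overflows.
  Ashby: +10 → 55 < 70
No further overflows.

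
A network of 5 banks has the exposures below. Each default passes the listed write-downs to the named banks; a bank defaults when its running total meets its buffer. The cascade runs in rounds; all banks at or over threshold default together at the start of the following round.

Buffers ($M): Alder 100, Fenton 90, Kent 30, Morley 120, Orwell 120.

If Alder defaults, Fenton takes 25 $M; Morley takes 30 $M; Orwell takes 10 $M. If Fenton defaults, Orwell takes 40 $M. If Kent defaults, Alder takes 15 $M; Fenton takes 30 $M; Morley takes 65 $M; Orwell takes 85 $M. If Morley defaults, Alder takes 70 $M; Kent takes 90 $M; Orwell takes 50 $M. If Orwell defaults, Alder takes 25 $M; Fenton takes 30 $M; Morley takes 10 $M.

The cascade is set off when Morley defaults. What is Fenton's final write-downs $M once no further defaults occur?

85

Round 1 — Morley defaults (initial).
  Alder: +70 → 70 < 100
  Kent: +90 → 90 ≥ 30
  Orwell: +50 → 50 < 120
Round 2 — Kent defaults.
  Alder: +15 → 85 < 100
  Fenton: +30 → 30 < 90
  Orwell: +85 → 135 ≥ 120
Round 3 — Orwell defaults.
  Alder: +25 → 110 ≥ 100
  Fenton: +30 → 60 < 90
Round 4 — Alder defaults.
  Fenton: +25 → 85 < 90
No further defaults.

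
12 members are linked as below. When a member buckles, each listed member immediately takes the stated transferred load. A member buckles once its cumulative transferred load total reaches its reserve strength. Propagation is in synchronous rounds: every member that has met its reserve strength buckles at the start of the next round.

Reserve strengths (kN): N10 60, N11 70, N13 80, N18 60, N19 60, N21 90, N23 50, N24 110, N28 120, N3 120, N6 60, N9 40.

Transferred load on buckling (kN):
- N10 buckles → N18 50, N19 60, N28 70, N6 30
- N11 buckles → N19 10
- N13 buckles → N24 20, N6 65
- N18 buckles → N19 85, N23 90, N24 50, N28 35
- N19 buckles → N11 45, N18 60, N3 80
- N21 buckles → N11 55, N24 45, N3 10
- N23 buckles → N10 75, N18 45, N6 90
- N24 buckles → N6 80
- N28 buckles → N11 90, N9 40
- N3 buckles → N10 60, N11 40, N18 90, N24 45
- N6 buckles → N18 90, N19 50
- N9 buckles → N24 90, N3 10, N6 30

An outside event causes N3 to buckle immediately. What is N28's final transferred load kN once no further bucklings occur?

105

Round 1 — N3 buckles (initial).
  N10: +60 → 60 ≥ 60
  N11: +40 → 40 < 70
  N18: +90 → 90 ≥ 60
  N24: +45 → 45 < 110
Round 2 — N10, N18 buckle.
  N19: +60+85 → 145 ≥ 60
  N23: +90 → 90 ≥ 50
  N24: +50 → 95 < 110
  N28: +70+35 → 105 < 120
  N6: +30 → 30 < 60
Round 3 — N19, N23 buckle.
  N11: +45 → 85 ≥ 70
  N6: +90 → 120 ≥ 60
Round 4 — N11, N6 buckle.
No further bucklings.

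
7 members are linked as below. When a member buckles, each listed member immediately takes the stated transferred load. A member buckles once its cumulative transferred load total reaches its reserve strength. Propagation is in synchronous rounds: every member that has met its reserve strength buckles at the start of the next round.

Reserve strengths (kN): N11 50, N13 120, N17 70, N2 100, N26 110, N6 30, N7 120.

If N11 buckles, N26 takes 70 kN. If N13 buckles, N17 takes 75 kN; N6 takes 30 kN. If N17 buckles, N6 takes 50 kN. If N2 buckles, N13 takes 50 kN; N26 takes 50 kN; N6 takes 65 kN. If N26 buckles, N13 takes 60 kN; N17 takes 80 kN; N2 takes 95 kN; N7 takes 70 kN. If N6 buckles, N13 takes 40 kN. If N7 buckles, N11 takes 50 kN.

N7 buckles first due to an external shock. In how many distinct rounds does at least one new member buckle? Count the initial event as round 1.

2

Round 1 — N7 buckles (initial).
  N11: +50 → 50 ≥ 50
Round 2 — N11 buckles.
  N26: +70 → 70 < 110
No further bucklings.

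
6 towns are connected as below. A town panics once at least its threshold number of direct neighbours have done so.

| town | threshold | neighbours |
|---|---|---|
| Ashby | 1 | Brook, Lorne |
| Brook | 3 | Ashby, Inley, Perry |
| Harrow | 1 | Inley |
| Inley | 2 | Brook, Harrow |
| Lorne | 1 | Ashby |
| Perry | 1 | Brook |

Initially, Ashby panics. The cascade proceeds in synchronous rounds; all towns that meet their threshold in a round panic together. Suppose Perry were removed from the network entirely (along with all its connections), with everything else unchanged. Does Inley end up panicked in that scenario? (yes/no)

no

With Perry removed:
Round 1 — Ashby panics (initial).
Round 2 — checking thresholds:
  Brook: 1 of 2 neighbours < 3, below threshold.
  Lorne: 1 of 1 neighbours ≥ 1, panics.
Round 3 — no new panics; cascade stops.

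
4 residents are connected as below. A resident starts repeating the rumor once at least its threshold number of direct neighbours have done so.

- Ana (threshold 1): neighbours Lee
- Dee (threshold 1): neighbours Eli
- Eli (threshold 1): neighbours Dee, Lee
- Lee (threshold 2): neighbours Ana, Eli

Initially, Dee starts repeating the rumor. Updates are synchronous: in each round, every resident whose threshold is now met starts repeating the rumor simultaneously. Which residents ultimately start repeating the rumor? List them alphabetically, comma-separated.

Dee, Eli

Round 1 — Dee starts repeating the rumor (initial).
Round 2 — checking thresholds:
  Eli: 1 of 2 neighbours ≥ 1, starts repeating the rumor.
Round 3 — no new spreads; cascade stops.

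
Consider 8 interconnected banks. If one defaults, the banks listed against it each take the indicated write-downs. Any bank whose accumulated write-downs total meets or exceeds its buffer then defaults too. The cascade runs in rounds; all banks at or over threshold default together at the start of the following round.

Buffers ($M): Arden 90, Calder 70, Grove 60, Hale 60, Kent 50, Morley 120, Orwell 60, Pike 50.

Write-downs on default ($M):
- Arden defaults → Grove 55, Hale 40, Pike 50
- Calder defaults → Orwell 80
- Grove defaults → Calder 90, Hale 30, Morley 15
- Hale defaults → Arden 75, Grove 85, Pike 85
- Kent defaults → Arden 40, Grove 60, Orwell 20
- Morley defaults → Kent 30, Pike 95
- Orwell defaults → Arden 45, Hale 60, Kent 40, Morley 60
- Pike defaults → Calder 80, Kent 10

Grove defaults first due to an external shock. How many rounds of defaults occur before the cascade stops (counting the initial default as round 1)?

6

Round 1 — Grove defaults (initial).
  Calder: +90 → 90 ≥ 70
  Hale: +30 → 30 < 60
  Morley: +15 → 15 < 120
Round 2 — Calder defaults.
  Orwell: +80 → 80 ≥ 60
Round 3 — Orwell defaults.
  Arden: +45 → 45 < 90
  Hale: +60 → 90 ≥ 60
  Kent: +40 → 40 < 50
  Morley: +60 → 75 < 120
Round 4 — Hale defaults.
  Arden: +75 → 120 ≥ 90
  Pike: +85 → 85 ≥ 50
Round 5 — Arden, Pike default.
  Kent: +10 → 50 ≥ 50
Round 6 — Kent defaults.
No further defaults.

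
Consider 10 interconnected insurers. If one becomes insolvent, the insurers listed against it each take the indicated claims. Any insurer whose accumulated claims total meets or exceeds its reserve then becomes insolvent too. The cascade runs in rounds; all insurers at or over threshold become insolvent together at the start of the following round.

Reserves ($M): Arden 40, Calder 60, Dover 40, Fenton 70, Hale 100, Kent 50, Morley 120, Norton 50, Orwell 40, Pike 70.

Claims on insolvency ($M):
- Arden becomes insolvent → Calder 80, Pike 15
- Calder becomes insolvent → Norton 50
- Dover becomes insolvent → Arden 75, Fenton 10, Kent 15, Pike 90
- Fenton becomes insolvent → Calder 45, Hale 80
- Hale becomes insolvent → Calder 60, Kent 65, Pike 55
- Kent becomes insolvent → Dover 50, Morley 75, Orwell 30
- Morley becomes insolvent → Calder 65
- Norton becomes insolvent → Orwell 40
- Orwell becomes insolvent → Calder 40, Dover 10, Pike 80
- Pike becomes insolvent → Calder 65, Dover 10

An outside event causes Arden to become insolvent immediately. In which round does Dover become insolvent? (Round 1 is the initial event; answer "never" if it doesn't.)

never

Round 1 — Arden becomes insolvent (initial).
  Calder: +80 → 80 ≥ 60
  Pike: +15 → 15 < 70
Round 2 — Calder becomes insolvent.
  Norton: +50 → 50 ≥ 50
Round 3 — Norton becomes insolvent.
  Orwell: +40 → 40 ≥ 40
Round 4 — Orwell becomes insolvent.
  Dover: +10 → 10 < 40
  Pike: +80 → 95 ≥ 70
Round 5 — Pike becomes insolvent.
  Dover: +10 → 20 < 40
No further insolvencies.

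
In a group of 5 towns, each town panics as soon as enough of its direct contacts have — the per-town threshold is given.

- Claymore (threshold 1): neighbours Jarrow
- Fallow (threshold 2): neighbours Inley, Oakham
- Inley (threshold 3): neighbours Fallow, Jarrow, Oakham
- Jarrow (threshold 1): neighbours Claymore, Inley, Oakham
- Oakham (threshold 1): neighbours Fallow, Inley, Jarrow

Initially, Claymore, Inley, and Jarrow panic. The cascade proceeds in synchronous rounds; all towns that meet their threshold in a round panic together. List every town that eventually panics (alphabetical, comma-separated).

Claymore, Fallow, Inley, Jarrow, Oakham

Round 1 — Claymore, Inley, Jarrow panic (initial).
Round 2 — checking thresholds:
  Fallow: 1 of 2 neighbours < 2, not yet.
  Oakham: 2 of 3 neighbours ≥ 1, panics.
Round 3 — checking thresholds:
  Fallow: 2 of 2 neighbours ≥ 2, panics.
Round 4 — no new panics; cascade stops.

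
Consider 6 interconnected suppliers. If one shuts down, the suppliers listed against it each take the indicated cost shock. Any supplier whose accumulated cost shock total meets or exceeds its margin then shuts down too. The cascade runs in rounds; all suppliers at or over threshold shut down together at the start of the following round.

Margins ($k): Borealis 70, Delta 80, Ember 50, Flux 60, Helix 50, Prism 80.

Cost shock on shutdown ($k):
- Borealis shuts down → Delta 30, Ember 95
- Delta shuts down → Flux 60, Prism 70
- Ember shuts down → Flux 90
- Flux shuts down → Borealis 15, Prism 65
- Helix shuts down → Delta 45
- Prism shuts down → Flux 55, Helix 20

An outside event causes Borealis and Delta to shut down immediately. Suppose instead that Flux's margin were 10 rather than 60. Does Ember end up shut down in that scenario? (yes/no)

With Flux's margin at 10:
Round 1 — Borealis, Delta shut down (initial).
  Ember: +95 → 95 ≥ 50
  Flux: +60 → 60 ≥ 10
  Prism: +70 → 70 < 80
Round 2 — Ember, Flux shut down.
  Prism: +65 → 135 ≥ 80
Round 3 — Prism shuts down.
  Helix: +20 → 20 < 50
No further shutdowns.

yes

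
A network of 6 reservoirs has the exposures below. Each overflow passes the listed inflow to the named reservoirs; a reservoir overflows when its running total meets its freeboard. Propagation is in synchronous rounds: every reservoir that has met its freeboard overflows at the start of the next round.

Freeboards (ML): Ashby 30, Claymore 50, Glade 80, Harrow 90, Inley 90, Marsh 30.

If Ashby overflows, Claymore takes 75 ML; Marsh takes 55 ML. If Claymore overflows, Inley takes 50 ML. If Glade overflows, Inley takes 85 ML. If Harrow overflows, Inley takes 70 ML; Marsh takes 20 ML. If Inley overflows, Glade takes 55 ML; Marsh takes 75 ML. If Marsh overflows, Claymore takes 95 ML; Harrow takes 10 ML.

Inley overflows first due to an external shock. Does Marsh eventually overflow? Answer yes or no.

yes

Round 1 — Inley overflows (initial).
  Glade: +55 → 55 < 80
  Marsh: +75 → 75 ≥ 30
Round 2 — Marsh overflows.
  Claymore: +95 → 95 ≥ 50
  Harrow: +10 → 10 < 90
Round 3 — Claymore overflows.
No further overflows.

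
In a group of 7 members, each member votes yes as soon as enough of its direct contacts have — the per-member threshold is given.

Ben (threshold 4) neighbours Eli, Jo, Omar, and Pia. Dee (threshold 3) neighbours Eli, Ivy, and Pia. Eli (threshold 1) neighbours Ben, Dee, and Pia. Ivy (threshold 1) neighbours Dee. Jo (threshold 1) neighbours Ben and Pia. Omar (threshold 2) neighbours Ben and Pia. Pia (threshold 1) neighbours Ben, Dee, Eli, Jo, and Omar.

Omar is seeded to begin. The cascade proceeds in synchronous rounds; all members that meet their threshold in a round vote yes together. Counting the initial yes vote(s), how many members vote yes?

5

Round 1 — Omar votes yes (initial).
Round 2 — checking thresholds:
  Ben: 1 of 4 neighbours < 4, not yet.
  Pia: 1 of 5 neighbours ≥ 1, votes yes.
Round 3 — checking thresholds:
  Ben: 2 of 4 neighbours < 4, not yet.
  Dee: 1 of 3 neighbours < 3, not yet.
  Eli: 1 of 3 neighbours ≥ 1, votes yes.
  Jo: 1 of 2 neighbours ≥ 1, votes yes.
Round 4 — checking thresholds:
  Ben: 4 of 4 neighbours ≥ 4, votes yes.
  Dee: 2 of 3 neighbours < 3, not yet.
Round 5 — no new yes votes; cascade stops.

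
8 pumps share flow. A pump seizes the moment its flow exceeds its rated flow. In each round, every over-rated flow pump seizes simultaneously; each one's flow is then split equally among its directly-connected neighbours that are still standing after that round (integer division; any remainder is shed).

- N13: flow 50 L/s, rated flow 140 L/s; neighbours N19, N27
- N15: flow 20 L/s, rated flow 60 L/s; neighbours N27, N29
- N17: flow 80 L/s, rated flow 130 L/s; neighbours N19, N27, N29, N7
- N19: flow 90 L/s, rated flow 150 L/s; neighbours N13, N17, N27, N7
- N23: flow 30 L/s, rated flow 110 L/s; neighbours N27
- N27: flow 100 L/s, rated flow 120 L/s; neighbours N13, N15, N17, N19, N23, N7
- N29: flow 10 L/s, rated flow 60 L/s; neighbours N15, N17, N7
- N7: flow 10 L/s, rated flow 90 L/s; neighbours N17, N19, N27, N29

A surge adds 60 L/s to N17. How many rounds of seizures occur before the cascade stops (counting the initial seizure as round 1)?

6

Round 1 — N17 at 140 > 130. N17 seizes.
  N17 sheds 140 L/s to N19, N27, N29, N7: 35 each.
    N19: 90+35 = 125 ≤ 150
    N27: 100+35 = 135 > 120
    N29: 10+35 = 45 ≤ 60
    N7: 10+35 = 45 ≤ 90
Round 2 — N27 seizes.
  N27 sheds 135 L/s to N13, N15, N19, N23, N7: 27 each.
    N13: 50+27 = 77 ≤ 140
    N15: 20+27 = 47 ≤ 60
    N19: 125+27 = 152 > 150
    N23: 30+27 = 57 ≤ 110
    N7: 45+27 = 72 ≤ 90
Round 3 — N19 seizes.
  N19 sheds 152 L/s to N13, N7: 76 each.
    N13: 77+76 = 153 > 140
    N7: 72+76 = 148 > 90
Round 4 — N13, N7 seize.
  N13 sheds 153 L/s: no online neighbours, lost.
  N7 sheds 148 L/s to N29: 148 each.
    N29: 45+148 = 193 > 60
Round 5 — N29 seizes.
  N29 sheds 193 L/s to N15: 193 each.
    N15: 47+193 = 240 > 60
Round 6 — N15 seizes.
  N15 sheds 240 L/s: no online neighbours, lost.
No further seizures.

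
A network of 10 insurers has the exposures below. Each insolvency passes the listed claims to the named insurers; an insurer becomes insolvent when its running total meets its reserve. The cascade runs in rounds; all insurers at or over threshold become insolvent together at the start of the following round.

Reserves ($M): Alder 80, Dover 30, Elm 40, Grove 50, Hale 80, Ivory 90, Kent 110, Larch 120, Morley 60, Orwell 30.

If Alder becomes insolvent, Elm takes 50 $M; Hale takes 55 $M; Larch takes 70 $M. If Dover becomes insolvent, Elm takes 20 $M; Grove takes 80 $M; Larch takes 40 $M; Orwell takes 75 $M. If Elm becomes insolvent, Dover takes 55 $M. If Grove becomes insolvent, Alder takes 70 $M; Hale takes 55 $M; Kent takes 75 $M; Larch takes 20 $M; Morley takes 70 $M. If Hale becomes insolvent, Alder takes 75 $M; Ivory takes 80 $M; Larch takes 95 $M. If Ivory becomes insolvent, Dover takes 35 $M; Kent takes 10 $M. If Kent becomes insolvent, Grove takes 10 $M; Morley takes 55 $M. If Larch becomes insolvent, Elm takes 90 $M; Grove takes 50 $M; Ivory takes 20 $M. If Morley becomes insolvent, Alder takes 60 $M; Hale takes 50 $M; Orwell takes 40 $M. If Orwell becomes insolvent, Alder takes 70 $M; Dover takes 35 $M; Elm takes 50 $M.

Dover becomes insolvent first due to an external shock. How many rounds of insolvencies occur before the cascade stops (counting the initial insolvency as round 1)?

5

Round 1 — Dover becomes insolvent (initial).
  Elm: +20 → 20 < 40
  Grove: +80 → 80 ≥ 50
  Larch: +40 → 40 < 120
  Orwell: +75 → 75 ≥ 30
Round 2 — Grove, Orwell become insolvent.
  Alder: +70+70 → 140 ≥ 80
  Elm: +50 → 70 ≥ 40
  Hale: +55 → 55 < 80
  Kent: +75 → 75 < 110
  Larch: +20 → 60 < 120
  Morley: +70 → 70 ≥ 60
Round 3 — Alder, Elm, Morley become insolvent.
  Hale: +55+50 → 160 ≥ 80
  Larch: +70 → 130 ≥ 120
Round 4 — Hale, Larch become insolvent.
  Ivory: +80+20 → 100 ≥ 90
Round 5 — Ivory becomes insolvent.
  Kent: +10 → 85 < 110
No further insolvencies.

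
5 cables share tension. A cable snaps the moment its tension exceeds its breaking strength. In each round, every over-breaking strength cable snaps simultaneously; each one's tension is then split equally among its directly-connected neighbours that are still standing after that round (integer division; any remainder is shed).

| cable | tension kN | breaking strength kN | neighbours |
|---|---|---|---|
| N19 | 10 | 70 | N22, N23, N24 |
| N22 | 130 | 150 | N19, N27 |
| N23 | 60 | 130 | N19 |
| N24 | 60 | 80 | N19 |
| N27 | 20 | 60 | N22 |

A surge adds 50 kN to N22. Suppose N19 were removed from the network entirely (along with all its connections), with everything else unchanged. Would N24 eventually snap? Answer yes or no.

no

With N19 removed:
Round 1 — N22 at 180 > 150. N22 snaps.
  N22 sheds 180 kN to N27: 180 each.
    N27: 20+180 = 200 > 60
Round 2 — N27 snaps.
  N27 sheds 200 kN: no online neighbours, lost.
No further breaks.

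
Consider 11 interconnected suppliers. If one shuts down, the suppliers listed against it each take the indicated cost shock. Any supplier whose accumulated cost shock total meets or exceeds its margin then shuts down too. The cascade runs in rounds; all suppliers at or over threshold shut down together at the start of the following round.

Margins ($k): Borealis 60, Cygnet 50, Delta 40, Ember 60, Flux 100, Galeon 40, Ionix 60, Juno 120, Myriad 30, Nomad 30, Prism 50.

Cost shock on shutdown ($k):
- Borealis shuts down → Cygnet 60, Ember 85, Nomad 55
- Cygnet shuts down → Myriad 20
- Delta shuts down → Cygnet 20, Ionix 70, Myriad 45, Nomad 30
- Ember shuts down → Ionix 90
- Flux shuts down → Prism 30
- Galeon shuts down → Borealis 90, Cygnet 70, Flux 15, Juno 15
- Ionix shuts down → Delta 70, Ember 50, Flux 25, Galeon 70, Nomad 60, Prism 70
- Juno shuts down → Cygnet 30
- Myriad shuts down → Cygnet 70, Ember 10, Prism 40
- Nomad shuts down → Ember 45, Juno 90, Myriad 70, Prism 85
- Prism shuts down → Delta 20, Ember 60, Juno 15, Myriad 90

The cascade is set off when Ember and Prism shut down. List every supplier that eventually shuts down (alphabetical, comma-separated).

Round 1 — Ember, Prism shut down (initial).
  Delta: +20 → 20 < 40
  Ionix: +90 → 90 ≥ 60
  Juno: +15 → 15 < 120
  Myriad: +90 → 90 ≥ 30
Round 2 — Ionix, Myriad shut down.
  Cygnet: +70 → 70 ≥ 50
  Delta: +70 → 90 ≥ 40
  Flux: +25 → 25 < 100
  Galeon: +70 → 70 ≥ 40
  Nomad: +60 → 60 ≥ 30
Round 3 — Cygnet, Delta, Galeon, Nomad shut down.
  Borealis: +90 → 90 ≥ 60
  Flux: +15 → 40 < 100
  Juno: +15+90 → 120 ≥ 120
Round 4 — Borealis, Juno shut down.
No further shutdowns.

Borealis, Cygnet, Delta, Ember, Galeon, Ionix, Juno, Myriad, Nomad, Prism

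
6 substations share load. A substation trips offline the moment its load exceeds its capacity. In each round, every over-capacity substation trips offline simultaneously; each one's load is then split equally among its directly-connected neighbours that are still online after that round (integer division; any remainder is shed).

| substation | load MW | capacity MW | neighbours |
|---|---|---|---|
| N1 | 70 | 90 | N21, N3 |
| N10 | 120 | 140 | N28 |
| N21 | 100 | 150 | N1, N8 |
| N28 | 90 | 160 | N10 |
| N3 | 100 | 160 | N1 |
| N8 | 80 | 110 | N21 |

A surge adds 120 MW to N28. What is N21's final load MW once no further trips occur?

100

Round 1 — N28 at 210 > 160. N28 trips offline.
  N28 sheds 210 MW to N10: 210 each.
    N10: 120+210 = 330 > 140
Round 2 — N10 trips offline.
  N10 sheds 330 MW: no online neighbours, lost.
No further trips.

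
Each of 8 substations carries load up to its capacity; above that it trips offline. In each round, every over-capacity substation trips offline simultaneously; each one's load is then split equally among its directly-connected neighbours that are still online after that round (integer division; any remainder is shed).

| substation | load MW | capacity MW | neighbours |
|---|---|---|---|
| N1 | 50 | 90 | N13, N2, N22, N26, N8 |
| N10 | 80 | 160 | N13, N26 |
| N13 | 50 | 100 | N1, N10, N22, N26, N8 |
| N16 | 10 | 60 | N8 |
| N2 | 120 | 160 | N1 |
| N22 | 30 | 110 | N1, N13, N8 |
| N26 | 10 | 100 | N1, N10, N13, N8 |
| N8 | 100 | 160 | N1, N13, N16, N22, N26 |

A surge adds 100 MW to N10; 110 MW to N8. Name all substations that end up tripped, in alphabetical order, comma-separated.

N1, N10, N13, N2, N22, N26, N8

Round 1 — N10 at 180 > 160; N8 at 210 > 160. N10, N8 trip offline.
  N10 sheds 180 MW to N13, N26: 90 each.
    N13: 50+90 = 140 > 100
    N26: 10+90 = 100 ≤ 100
  N8 sheds 210 MW to N1, N13, N16, N22, N26: 42 each.
    N1: 50+42 = 92 > 90
    N13: 140+42 = 182 > 100
    N16: 10+42 = 52 ≤ 60
    N22: 30+42 = 72 ≤ 110
    N26: 100+42 = 142 > 100
Round 2 — N1, N13, N26 trip offline.
  N1 sheds 92 MW to N2, N22: 46 each.
    N2: 120+46 = 166 > 160
    N22: 72+46 = 118 > 110
  N13 sheds 182 MW to N22: 182 each.
    N22: 118+182 = 300 > 110
  N26 sheds 142 MW: no online neighbours, lost.
Round 3 — N2, N22 trip offline.
  N2 sheds 166 MW: no online neighbours, lost.
  N22 sheds 300 MW: no online neighbours, lost.
No further trips.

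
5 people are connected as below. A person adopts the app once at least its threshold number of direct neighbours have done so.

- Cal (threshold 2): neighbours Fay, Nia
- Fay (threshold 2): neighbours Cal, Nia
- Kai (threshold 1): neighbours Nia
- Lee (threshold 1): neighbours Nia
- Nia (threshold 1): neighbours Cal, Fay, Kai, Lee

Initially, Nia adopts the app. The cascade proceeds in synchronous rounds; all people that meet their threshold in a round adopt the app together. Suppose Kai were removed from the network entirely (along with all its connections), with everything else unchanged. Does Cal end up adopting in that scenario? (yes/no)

no

With Kai removed:
Round 1 — Nia adopts the app (initial).
Round 2 — checking thresholds:
  Cal: 1 of 2 neighbours < 2, holds.
  Fay: 1 of 2 neighbours < 2, holds.
  Lee: 1 of 1 neighbours ≥ 1, adopts the app.
Round 3 — no new adoptions; cascade stops.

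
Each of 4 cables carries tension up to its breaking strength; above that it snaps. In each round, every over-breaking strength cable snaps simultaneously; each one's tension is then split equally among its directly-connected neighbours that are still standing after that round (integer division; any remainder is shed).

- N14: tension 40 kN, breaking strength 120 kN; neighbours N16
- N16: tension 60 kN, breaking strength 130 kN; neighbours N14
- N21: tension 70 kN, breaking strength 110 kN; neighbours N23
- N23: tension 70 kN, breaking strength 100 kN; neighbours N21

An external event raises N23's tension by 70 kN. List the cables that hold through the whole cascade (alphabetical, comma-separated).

N14, N16

Round 1 — N23 at 140 > 100. N23 snaps.
  N23 sheds 140 kN to N21: 140 each.
    N21: 70+140 = 210 > 110
Round 2 — N21 snaps.
  N21 sheds 210 kN: no online neighbours, lost.
No further breaks.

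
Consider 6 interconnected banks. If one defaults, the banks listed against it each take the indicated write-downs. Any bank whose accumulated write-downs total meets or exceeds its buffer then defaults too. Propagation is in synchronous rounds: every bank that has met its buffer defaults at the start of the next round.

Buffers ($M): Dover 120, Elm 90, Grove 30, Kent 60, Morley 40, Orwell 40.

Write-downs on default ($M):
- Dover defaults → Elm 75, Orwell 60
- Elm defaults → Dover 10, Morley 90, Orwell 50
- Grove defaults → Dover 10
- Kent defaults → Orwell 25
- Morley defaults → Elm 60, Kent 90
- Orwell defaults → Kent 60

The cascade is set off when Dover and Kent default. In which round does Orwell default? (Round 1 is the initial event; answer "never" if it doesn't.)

2

Round 1 — Dover, Kent default (initial).
  Elm: +75 → 75 < 90
  Orwell: +60+25 → 85 ≥ 40
Round 2 — Orwell defaults.
No further defaults.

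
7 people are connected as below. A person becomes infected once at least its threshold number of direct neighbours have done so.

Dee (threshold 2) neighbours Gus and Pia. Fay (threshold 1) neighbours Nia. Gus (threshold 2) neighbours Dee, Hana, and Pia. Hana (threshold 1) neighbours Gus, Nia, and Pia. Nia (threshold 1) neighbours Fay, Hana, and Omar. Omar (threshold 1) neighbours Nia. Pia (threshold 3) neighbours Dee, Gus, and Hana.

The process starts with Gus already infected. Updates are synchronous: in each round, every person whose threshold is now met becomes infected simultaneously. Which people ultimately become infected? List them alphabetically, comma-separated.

Fay, Gus, Hana, Nia, Omar

Round 1 — Gus becomes infected (initial).
Round 2 — checking thresholds:
  Dee: 1 of 2 neighbours < 2, holds.
  Hana: 1 of 3 neighbours ≥ 1, becomes infected.
  Pia: 1 of 3 neighbours < 3, holds.
Round 3 — checking thresholds:
  Dee: 1 of 2 neighbours < 2, holds.
  Nia: 1 of 3 neighbours ≥ 1, becomes infected.
  Pia: 2 of 3 neighbours < 3, holds.
Round 4 — checking thresholds:
  Dee: 1 of 2 neighbours < 2, holds.
  Fay: 1 of 1 neighbours ≥ 1, becomes infected.
  Omar: 1 of 1 neighbours ≥ 1, becomes infected.
  Pia: 2 of 3 neighbours < 3, holds.
Round 5 — no new infections; cascade stops.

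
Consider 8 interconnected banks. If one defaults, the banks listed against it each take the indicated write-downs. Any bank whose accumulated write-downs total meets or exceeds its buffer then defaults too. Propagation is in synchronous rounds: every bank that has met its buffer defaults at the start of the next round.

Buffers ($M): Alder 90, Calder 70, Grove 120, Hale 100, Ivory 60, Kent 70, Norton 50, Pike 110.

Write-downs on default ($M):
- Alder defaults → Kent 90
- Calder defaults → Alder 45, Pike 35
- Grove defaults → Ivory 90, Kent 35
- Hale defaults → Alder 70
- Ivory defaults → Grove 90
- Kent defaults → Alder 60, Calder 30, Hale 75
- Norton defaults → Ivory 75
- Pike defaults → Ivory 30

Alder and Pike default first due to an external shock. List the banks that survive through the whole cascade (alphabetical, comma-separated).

Calder, Grove, Hale, Ivory, Norton

Round 1 — Alder, Pike default (initial).
  Ivory: +30 → 30 < 60
  Kent: +90 → 90 ≥ 70
Round 2 — Kent defaults.
  Calder: +30 → 30 < 70
  Hale: +75 → 75 < 100
No further defaults.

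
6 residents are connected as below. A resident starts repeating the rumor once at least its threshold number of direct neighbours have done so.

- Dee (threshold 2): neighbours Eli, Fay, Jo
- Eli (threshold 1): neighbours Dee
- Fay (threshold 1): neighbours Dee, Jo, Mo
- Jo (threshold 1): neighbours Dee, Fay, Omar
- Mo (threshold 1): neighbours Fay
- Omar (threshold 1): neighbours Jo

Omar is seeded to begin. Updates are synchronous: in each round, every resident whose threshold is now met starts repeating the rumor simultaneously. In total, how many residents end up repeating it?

Round 1 — Omar starts repeating the rumor (initial).
Round 2 — checking thresholds:
  Jo: 1 of 3 neighbours ≥ 1, starts repeating the rumor.
Round 3 — checking thresholds:
  Dee: 1 of 3 neighbours < 2, not yet.
  Fay: 1 of 3 neighbours ≥ 1, starts repeating the rumor.
Round 4 — checking thresholds:
  Dee: 2 of 3 neighbours ≥ 2, starts repeating the rumor.
  Mo: 1 of 1 neighbours ≥ 1, starts repeating the rumor.
Round 5 — checking thresholds:
  Eli: 1 of 1 neighbours ≥ 1, starts repeating the rumor.
Round 6 — no new spreads; cascade stops.

6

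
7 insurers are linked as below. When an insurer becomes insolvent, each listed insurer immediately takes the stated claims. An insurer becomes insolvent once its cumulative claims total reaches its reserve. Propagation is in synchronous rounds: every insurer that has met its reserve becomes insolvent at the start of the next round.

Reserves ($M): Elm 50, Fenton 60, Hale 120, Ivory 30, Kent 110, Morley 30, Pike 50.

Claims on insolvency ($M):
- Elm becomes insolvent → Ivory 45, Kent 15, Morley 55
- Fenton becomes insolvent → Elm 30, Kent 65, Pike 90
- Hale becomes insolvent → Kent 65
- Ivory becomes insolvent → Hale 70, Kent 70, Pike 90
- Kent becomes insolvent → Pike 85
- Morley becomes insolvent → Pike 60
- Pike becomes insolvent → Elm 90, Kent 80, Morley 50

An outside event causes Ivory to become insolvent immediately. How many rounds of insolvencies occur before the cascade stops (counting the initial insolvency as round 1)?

Round 1 — Ivory becomes insolvent (initial).
  Hale: +70 → 70 < 120
  Kent: +70 → 70 < 110
  Pike: +90 → 90 ≥ 50
Round 2 — Pike becomes insolvent.
  Elm: +90 → 90 ≥ 50
  Kent: +80 → 150 ≥ 110
  Morley: +50 → 50 ≥ 30
Round 3 — Elm, Kent, Morley become insolvent.
No further insolvencies.

3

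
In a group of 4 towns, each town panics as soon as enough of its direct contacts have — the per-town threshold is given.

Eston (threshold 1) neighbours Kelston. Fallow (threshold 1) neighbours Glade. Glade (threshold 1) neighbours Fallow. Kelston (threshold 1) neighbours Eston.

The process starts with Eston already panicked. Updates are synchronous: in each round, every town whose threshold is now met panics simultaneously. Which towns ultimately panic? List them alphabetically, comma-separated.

Eston, Kelston

Round 1 — Eston panics (initial).
Round 2 — checking thresholds:
  Kelston: 1 of 1 neighbours ≥ 1, panics.
Round 3 — no new panics; cascade stops.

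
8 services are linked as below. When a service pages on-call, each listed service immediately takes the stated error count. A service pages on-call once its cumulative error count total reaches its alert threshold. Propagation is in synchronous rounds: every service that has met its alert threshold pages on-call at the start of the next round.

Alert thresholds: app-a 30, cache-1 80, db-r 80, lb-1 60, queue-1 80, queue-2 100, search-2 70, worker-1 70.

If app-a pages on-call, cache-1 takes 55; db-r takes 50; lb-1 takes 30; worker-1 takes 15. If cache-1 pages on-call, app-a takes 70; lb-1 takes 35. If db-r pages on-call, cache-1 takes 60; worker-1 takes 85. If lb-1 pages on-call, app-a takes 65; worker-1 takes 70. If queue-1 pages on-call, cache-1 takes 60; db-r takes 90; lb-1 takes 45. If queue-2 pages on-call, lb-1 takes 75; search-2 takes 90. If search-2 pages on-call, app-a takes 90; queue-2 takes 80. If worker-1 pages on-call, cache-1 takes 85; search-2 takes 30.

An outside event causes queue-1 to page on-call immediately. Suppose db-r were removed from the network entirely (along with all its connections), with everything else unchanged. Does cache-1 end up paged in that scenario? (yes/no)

With db-r removed:
Round 1 — queue-1 pages on-call (initial).
  cache-1: +60 → 60 < 80
  lb-1: +45 → 45 < 60
No further pages.

no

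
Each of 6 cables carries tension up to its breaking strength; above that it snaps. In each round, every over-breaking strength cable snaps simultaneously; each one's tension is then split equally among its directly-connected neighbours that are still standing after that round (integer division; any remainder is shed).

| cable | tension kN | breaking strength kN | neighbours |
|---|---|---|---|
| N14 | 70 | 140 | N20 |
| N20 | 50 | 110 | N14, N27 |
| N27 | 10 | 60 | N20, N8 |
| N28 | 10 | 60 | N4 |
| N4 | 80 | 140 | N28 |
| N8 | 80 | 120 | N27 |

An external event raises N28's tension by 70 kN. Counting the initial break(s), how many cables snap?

2

Round 1 — N28 at 80 > 60. N28 snaps.
  N28 sheds 80 kN to N4: 80 each.
    N4: 80+80 = 160 > 140
Round 2 — N4 snaps.
  N4 sheds 160 kN: no online neighbours, lost.
No further breaks.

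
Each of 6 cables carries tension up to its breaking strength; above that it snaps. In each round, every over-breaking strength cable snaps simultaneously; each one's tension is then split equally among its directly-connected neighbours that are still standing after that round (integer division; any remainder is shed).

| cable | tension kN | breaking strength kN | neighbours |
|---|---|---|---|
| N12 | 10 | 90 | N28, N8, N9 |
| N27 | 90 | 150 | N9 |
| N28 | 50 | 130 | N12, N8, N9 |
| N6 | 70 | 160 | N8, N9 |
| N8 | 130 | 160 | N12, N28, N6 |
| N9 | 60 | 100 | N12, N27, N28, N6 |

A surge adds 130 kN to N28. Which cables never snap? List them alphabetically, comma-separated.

N27

Round 1 — N28 at 180 > 130. N28 snaps.
  N28 sheds 180 kN to N12, N8, N9: 60 each.
    N12: 10+60 = 70 ≤ 90
    N8: 130+60 = 190 > 160
    N9: 60+60 = 120 > 100
Round 2 — N8, N9 snap.
  N8 sheds 190 kN to N12, N6: 95 each.
    N12: 70+95 = 165 > 90
    N6: 70+95 = 165 > 160
  N9 sheds 120 kN to N12, N27, N6: 40 each.
    N12: 165+40 = 205 > 90
    N27: 90+40 = 130 ≤ 150
    N6: 165+40 = 205 > 160
Round 3 — N12, N6 snap.
  N12 sheds 205 kN: no online neighbours, lost.
  N6 sheds 205 kN: no online neighbours, lost.
No further breaks.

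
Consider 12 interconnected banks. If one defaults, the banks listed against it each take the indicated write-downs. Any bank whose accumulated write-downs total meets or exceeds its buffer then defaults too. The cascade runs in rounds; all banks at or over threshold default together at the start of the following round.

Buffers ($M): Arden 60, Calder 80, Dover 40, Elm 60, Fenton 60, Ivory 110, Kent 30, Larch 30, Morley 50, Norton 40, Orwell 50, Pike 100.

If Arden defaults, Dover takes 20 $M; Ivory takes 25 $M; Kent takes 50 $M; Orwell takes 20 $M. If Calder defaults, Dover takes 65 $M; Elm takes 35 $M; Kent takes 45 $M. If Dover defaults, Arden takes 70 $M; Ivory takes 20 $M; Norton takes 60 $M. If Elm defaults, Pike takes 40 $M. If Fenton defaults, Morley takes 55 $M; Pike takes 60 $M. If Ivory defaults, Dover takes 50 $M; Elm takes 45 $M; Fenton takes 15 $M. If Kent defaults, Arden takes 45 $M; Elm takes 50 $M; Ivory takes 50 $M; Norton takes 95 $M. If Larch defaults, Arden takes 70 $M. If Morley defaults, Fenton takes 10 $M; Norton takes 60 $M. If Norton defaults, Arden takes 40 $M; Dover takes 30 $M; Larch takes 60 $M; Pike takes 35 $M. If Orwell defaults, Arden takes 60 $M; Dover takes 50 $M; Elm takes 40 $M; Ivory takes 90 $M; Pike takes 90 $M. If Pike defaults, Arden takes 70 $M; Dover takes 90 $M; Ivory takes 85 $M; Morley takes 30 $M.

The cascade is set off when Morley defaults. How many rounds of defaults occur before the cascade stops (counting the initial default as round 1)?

Round 1 — Morley defaults (initial).
  Fenton: +10 → 10 < 60
  Norton: +60 → 60 ≥ 40
Round 2 — Norton defaults.
  Arden: +40 → 40 < 60
  Dover: +30 → 30 < 40
  Larch: +60 → 60 ≥ 30
  Pike: +35 → 35 < 100
Round 3 — Larch defaults.
  Arden: +70 → 110 ≥ 60
Round 4 — Arden defaults.
  Dover: +20 → 50 ≥ 40
  Ivory: +25 → 25 < 110
  Kent: +50 → 50 ≥ 30
  Orwell: +20 → 20 < 50
Round 5 — Dover, Kent default.
  Elm: +50 → 50 < 60
  Ivory: +20+50 → 95 < 110
No further defaults.

5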